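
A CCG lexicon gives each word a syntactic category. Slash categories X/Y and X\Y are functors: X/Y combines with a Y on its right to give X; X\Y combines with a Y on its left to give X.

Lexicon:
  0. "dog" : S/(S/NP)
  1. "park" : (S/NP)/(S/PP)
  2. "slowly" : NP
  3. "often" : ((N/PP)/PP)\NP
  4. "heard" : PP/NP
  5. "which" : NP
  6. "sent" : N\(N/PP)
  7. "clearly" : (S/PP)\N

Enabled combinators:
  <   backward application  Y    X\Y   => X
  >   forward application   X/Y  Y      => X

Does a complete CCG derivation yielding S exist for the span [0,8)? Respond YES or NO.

[0,8] S   >
  [0,1] "dog" : S/(S/NP)
  [1,8] S/NP   >
    [1,2] "park" : (S/NP)/(S/PP)
    [2,8] S/PP   <
      [2,7] N   <
        [2,6] N/PP   >
          [2,4] (N/PP)/PP   <
            [2,3] "slowly" : NP
            [3,4] "often" : ((N/PP)/PP)\NP
          [4,6] PP   >
            [4,5] "heard" : PP/NP
            [5,6] "which" : NP
        [6,7] "sent" : N\(N/PP)
      [7,8] "clearly" : (S/PP)\N

YES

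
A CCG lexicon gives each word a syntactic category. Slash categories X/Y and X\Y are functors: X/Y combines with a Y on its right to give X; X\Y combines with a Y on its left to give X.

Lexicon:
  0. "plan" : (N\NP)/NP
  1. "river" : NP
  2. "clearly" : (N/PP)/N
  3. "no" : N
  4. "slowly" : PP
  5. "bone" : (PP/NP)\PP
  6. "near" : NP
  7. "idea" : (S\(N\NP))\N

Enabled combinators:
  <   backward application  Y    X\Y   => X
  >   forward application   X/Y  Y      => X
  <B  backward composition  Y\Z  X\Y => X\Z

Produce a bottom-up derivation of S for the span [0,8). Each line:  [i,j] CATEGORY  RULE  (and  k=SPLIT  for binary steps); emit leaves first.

[0,1] (N\NP)/NP  lex  "plan"
[1,2] NP  lex  "river"
[0,2] N\NP  >  k=1
[2,3] (N/PP)/N  lex  "clearly"
[3,4] N  lex  "no"
[2,4] N/PP  >  k=3
[4,5] PP  lex  "slowly"
[5,6] (PP/NP)\PP  lex  "bone"
[4,6] PP/NP  <  k=5
[6,7] NP  lex  "near"
[4,7] PP  >  k=6
[2,7] N  >  k=4
[7,8] (S\(N\NP))\N  lex  "idea"
[2,8] S\(N\NP)  <  k=7
[0,8] S  <  k=2

[0,8] S   <
  [0,2] N\NP   >
    [0,1] "plan" : (N\NP)/NP
    [1,2] "river" : NP
  [2,8] S\(N\NP)   <
    [2,7] N   >
      [2,4] N/PP   >
        [2,3] "clearly" : (N/PP)/N
        [3,4] "no" : N
      [4,7] PP   >
        [4,6] PP/NP   <
          [4,5] "slowly" : PP
          [5,6] "bone" : (PP/NP)\PP
        [6,7] "near" : NP
    [7,8] "idea" : (S\(N\NP))\N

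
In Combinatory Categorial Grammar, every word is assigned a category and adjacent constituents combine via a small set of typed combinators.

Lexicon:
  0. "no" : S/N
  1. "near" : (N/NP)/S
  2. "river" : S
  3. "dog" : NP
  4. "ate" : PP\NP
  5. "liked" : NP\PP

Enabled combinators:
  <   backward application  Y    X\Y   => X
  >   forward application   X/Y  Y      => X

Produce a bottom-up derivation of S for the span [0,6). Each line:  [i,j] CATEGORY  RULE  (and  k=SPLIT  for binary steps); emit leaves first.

[0,6] S   >
  [0,1] "no" : S/N
  [1,6] N   >
    [1,3] N/NP   >
      [1,2] "near" : (N/NP)/S
      [2,3] "river" : S
    [3,6] NP   <
      [3,5] PP   <
        [3,4] "dog" : NP
        [4,5] "ate" : PP\NP
      [5,6] "liked" : NP\PP

[0,1] S/N  lex  "no"
[1,2] (N/NP)/S  lex  "near"
[2,3] S  lex  "river"
[1,3] N/NP  >  k=2
[3,4] NP  lex  "dog"
[4,5] PP\NP  lex  "ate"
[3,5] PP  <  k=4
[5,6] NP\PP  lex  "liked"
[3,6] NP  <  k=5
[1,6] N  >  k=3
[0,6] S  >  k=1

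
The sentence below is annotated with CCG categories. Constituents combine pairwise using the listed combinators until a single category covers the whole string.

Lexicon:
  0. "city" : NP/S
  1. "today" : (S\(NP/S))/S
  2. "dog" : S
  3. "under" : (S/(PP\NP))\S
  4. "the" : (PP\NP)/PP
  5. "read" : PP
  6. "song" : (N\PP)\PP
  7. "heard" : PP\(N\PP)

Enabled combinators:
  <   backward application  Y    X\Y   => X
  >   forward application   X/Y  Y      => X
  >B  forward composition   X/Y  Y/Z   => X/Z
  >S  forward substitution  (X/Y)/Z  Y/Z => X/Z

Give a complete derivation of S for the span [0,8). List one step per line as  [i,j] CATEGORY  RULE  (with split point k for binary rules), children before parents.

[0,8] S   >
  [0,4] S/(PP\NP)   <
    [0,3] S   <
      [0,1] "city" : NP/S
      [1,3] S\(NP/S)   >
        [1,2] "today" : (S\(NP/S))/S
        [2,3] "dog" : S
    [3,4] "under" : (S/(PP\NP))\S
  [4,8] PP\NP   >
    [4,5] "the" : (PP\NP)/PP
    [5,8] PP   <
      [5,7] N\PP   <
        [5,6] "read" : PP
        [6,7] "song" : (N\PP)\PP
      [7,8] "heard" : PP\(N\PP)

[0,1] NP/S  lex  "city"
[1,2] (S\(NP/S))/S  lex  "today"
[2,3] S  lex  "dog"
[1,3] S\(NP/S)  >  k=2
[0,3] S  <  k=1
[3,4] (S/(PP\NP))\S  lex  "under"
[0,4] S/(PP\NP)  <  k=3
[4,5] (PP\NP)/PP  lex  "the"
[5,6] PP  lex  "read"
[6,7] (N\PP)\PP  lex  "song"
[5,7] N\PP  <  k=6
[7,8] PP\(N\PP)  lex  "heard"
[5,8] PP  <  k=7
[4,8] PP\NP  >  k=5
[0,8] S  >  k=4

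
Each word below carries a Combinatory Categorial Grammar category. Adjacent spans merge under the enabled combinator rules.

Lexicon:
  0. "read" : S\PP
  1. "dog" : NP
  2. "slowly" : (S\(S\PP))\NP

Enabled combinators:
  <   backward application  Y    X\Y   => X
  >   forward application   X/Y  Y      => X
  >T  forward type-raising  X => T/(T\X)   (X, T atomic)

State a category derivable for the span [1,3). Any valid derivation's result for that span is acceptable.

[0,3] S   <
  [0,1] "read" : S\PP
  [1,3] S\(S\PP)   <
    [1,2] "dog" : NP
    [2,3] "slowly" : (S\(S\PP))\NP

S\(S\PP)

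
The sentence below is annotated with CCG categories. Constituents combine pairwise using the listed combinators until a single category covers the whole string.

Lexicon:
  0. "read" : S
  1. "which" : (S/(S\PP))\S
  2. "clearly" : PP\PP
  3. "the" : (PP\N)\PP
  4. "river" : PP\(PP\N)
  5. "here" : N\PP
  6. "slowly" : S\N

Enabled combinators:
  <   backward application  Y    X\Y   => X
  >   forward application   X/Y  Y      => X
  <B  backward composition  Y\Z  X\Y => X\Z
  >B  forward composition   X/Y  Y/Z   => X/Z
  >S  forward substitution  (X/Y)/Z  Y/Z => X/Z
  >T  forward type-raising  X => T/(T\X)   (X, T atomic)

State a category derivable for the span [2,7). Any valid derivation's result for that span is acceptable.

S\PP

[0,7] S   >
  [0,2] S/(S\PP)   <
    [0,1] "read" : S
    [1,2] "which" : (S/(S\PP))\S
  [2,7] S\PP   <B
    [2,3] "clearly" : PP\PP
    [3,7] S\PP   <B
      [3,5] PP\PP   <B
        [3,4] "the" : (PP\N)\PP
        [4,5] "river" : PP\(PP\N)
      [5,7] S\PP   <B
        [5,6] "here" : N\PP
        [6,7] "slowly" : S\N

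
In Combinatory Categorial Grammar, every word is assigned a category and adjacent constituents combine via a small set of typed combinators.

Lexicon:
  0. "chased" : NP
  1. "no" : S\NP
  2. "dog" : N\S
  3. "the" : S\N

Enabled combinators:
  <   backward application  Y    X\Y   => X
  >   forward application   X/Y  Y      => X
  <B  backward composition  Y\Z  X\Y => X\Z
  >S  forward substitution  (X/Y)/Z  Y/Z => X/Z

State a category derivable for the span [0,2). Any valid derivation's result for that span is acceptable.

[0,4] S   <
  [0,3] N   <
    [0,2] S   <
      [0,1] "chased" : NP
      [1,2] "no" : S\NP
    [2,3] "dog" : N\S
  [3,4] "the" : S\N

S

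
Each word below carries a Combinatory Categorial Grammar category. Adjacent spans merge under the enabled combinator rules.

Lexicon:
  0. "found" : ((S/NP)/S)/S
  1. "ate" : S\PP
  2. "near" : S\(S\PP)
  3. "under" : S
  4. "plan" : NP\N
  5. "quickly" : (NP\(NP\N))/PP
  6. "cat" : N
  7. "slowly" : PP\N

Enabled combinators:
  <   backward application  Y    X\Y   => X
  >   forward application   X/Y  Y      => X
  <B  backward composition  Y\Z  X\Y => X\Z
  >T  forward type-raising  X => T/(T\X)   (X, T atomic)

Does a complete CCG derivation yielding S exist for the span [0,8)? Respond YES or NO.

YES

[0,8] S   >
  [0,4] S/NP   >
    [0,3] (S/NP)/S   >
      [0,1] "found" : ((S/NP)/S)/S
      [1,3] S   <
        [1,2] "ate" : S\PP
        [2,3] "near" : S\(S\PP)
    [3,4] "under" : S
  [4,8] NP   <
    [4,5] "plan" : NP\N
    [5,8] NP\(NP\N)   >
      [5,6] "quickly" : (NP\(NP\N))/PP
      [6,8] PP   <
        [6,7] "cat" : N
        [7,8] "slowly" : PP\N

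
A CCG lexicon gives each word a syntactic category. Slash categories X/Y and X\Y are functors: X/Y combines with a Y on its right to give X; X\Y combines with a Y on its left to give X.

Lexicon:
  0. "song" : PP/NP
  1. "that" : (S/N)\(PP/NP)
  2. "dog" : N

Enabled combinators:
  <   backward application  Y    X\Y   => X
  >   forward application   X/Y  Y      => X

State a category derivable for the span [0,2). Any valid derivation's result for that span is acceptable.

S/N

[0,3] S   >
  [0,2] S/N   <
    [0,1] "song" : PP/NP
    [1,2] "that" : (S/N)\(PP/NP)
  [2,3] "dog" : N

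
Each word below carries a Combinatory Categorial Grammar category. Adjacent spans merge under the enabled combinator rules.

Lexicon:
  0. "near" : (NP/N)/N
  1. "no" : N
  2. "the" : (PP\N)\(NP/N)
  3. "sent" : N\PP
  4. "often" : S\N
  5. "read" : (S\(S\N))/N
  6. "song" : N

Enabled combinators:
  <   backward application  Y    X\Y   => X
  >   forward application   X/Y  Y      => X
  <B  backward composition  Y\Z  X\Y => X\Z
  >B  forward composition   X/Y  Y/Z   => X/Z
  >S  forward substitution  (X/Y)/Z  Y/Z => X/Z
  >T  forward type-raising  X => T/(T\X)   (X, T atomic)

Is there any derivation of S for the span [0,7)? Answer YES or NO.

[0,7] S   <
  [0,5] S\N   <B
    [0,4] N\N   <B
      [0,3] PP\N   <
        [0,2] NP/N   >
          [0,1] "near" : (NP/N)/N
          [1,2] "no" : N
        [2,3] "the" : (PP\N)\(NP/N)
      [3,4] "sent" : N\PP
    [4,5] "often" : S\N
  [5,7] S\(S\N)   >
    [5,6] "read" : (S\(S\N))/N
    [6,7] "song" : N

YES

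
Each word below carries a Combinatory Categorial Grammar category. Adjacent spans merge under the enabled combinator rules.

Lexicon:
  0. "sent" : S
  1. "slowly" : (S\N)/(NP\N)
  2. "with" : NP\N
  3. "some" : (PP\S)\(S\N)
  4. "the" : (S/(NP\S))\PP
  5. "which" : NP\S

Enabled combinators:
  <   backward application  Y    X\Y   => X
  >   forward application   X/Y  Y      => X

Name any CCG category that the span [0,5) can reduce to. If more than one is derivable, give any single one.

[0,6] S   >
  [0,5] S/(NP\S)   <
    [0,4] PP   <
      [0,1] "sent" : S
      [1,4] PP\S   <
        [1,3] S\N   >
          [1,2] "slowly" : (S\N)/(NP\N)
          [2,3] "with" : NP\N
        [3,4] "some" : (PP\S)\(S\N)
    [4,5] "the" : (S/(NP\S))\PP
  [5,6] "which" : NP\S

S/(NP\S)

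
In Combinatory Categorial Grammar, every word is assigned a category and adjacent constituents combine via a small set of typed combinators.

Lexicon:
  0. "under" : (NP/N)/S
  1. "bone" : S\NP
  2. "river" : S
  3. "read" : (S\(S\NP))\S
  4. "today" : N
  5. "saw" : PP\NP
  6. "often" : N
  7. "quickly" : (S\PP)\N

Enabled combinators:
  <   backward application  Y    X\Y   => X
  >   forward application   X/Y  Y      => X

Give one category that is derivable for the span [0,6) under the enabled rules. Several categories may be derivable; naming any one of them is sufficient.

[0,8] S   <
  [0,6] PP   <
    [0,5] NP   >
      [0,4] NP/N   >
        [0,1] "under" : (NP/N)/S
        [1,4] S   <
          [1,2] "bone" : S\NP
          [2,4] S\(S\NP)   <
            [2,3] "river" : S
            [3,4] "read" : (S\(S\NP))\S
      [4,5] "today" : N
    [5,6] "saw" : PP\NP
  [6,8] S\PP   <
    [6,7] "often" : N
    [7,8] "quickly" : (S\PP)\N

PP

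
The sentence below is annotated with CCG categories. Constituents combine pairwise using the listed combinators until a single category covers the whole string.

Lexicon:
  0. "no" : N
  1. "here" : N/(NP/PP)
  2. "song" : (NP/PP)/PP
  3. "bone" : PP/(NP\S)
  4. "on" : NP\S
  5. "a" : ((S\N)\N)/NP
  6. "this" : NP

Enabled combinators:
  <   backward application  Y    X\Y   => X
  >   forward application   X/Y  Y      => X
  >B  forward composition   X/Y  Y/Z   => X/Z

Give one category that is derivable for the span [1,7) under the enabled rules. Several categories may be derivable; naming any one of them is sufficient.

S\N

[0,7] S   <
  [0,1] "no" : N
  [1,7] S\N   <
    [1,5] N   >
      [1,3] N/PP   >B
        [1,2] "here" : N/(NP/PP)
        [2,3] "song" : (NP/PP)/PP
      [3,5] PP   >
        [3,4] "bone" : PP/(NP\S)
        [4,5] "on" : NP\S
    [5,7] (S\N)\N   >
      [5,6] "a" : ((S\N)\N)/NP
      [6,7] "this" : NP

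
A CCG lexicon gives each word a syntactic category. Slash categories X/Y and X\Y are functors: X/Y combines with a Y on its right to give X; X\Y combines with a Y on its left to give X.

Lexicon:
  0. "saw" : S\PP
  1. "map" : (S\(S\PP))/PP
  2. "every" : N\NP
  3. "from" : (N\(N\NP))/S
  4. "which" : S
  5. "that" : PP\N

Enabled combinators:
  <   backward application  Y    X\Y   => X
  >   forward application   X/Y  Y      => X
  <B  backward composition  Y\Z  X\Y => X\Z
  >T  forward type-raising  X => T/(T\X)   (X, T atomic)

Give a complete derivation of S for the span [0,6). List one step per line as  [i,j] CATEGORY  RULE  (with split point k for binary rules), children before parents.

[0,1] S\PP  lex  "saw"
[1,2] (S\(S\PP))/PP  lex  "map"
[2,3] N\NP  lex  "every"
[3,4] (N\(N\NP))/S  lex  "from"
[4,5] S  lex  "which"
[3,5] N\(N\NP)  >  k=4
[2,5] N  <  k=3
[5,6] PP\N  lex  "that"
[2,6] PP  <  k=5
[1,6] S\(S\PP)  >  k=2
[0,6] S  <  k=1

[0,6] S   <
  [0,1] "saw" : S\PP
  [1,6] S\(S\PP)   >
    [1,2] "map" : (S\(S\PP))/PP
    [2,6] PP   <
      [2,5] N   <
        [2,3] "every" : N\NP
        [3,5] N\(N\NP)   >
          [3,4] "from" : (N\(N\NP))/S
          [4,5] "which" : S
      [5,6] "that" : PP\N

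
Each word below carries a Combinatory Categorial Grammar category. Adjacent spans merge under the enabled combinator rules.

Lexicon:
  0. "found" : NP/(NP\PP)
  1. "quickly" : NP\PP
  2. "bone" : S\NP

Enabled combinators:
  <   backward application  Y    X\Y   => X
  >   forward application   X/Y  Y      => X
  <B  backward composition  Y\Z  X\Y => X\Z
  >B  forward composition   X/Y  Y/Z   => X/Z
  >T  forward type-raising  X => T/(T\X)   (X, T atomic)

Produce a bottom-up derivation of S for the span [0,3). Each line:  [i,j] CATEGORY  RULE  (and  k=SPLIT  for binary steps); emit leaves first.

[0,1] NP/(NP\PP)  lex  "found"
[1,2] NP\PP  lex  "quickly"
[0,2] NP  >  k=1
[2,3] S\NP  lex  "bone"
[0,3] S  <  k=2

[0,3] S   <
  [0,2] NP   >
    [0,1] "found" : NP/(NP\PP)
    [1,2] "quickly" : NP\PP
  [2,3] "bone" : S\NP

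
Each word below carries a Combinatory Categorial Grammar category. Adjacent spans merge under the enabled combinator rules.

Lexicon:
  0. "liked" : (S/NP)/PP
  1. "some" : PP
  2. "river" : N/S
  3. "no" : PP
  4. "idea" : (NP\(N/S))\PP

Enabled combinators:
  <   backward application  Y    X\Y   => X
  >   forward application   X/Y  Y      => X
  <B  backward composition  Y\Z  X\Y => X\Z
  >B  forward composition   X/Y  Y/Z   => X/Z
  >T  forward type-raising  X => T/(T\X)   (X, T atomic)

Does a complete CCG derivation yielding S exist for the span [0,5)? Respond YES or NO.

[0,5] S   >
  [0,2] S/NP   >
    [0,1] "liked" : (S/NP)/PP
    [1,2] "some" : PP
  [2,5] NP   <
    [2,3] "river" : N/S
    [3,5] NP\(N/S)   <
      [3,4] "no" : PP
      [4,5] "idea" : (NP\(N/S))\PP

YES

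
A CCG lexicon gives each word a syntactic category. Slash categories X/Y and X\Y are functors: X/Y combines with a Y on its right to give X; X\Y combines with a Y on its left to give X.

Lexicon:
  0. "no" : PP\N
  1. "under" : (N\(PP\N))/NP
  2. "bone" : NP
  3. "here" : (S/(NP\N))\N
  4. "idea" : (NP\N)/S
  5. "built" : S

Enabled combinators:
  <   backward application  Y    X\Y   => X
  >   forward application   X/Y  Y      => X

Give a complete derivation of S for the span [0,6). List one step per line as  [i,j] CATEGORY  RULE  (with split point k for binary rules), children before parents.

[0,6] S   >
  [0,4] S/(NP\N)   <
    [0,3] N   <
      [0,1] "no" : PP\N
      [1,3] N\(PP\N)   >
        [1,2] "under" : (N\(PP\N))/NP
        [2,3] "bone" : NP
    [3,4] "here" : (S/(NP\N))\N
  [4,6] NP\N   >
    [4,5] "idea" : (NP\N)/S
    [5,6] "built" : S

[0,1] PP\N  lex  "no"
[1,2] (N\(PP\N))/NP  lex  "under"
[2,3] NP  lex  "bone"
[1,3] N\(PP\N)  >  k=2
[0,3] N  <  k=1
[3,4] (S/(NP\N))\N  lex  "here"
[0,4] S/(NP\N)  <  k=3
[4,5] (NP\N)/S  lex  "idea"
[5,6] S  lex  "built"
[4,6] NP\N  >  k=5
[0,6] S  >  k=4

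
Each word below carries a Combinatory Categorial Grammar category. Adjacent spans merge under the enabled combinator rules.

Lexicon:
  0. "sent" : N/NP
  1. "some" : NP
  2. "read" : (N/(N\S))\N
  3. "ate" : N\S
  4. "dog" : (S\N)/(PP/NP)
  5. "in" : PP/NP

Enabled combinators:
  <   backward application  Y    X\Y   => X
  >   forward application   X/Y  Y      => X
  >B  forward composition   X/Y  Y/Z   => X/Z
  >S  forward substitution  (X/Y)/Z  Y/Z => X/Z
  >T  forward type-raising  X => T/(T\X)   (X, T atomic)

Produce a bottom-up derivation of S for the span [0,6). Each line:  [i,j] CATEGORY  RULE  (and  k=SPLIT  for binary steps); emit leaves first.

[0,1] N/NP  lex  "sent"
[1,2] NP  lex  "some"
[0,2] N  >  k=1
[2,3] (N/(N\S))\N  lex  "read"
[0,3] N/(N\S)  <  k=2
[3,4] N\S  lex  "ate"
[0,4] N  >  k=3
[4,5] (S\N)/(PP/NP)  lex  "dog"
[5,6] PP/NP  lex  "in"
[4,6] S\N  >  k=5
[0,6] S  <  k=4

[0,6] S   <
  [0,4] N   >
    [0,3] N/(N\S)   <
      [0,2] N   >
        [0,1] "sent" : N/NP
        [1,2] "some" : NP
      [2,3] "read" : (N/(N\S))\N
    [3,4] "ate" : N\S
  [4,6] S\N   >
    [4,5] "dog" : (S\N)/(PP/NP)
    [5,6] "in" : PP/NP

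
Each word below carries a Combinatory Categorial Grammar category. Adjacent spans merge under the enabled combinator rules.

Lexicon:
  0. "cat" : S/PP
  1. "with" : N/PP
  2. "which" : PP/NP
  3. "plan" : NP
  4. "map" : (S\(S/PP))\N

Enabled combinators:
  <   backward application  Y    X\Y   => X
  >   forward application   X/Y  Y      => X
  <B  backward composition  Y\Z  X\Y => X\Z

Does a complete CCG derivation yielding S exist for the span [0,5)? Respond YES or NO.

YES

[0,5] S   <
  [0,1] "cat" : S/PP
  [1,5] S\(S/PP)   <
    [1,4] N   >
      [1,2] "with" : N/PP
      [2,4] PP   >
        [2,3] "which" : PP/NP
        [3,4] "plan" : NP
    [4,5] "map" : (S\(S/PP))\N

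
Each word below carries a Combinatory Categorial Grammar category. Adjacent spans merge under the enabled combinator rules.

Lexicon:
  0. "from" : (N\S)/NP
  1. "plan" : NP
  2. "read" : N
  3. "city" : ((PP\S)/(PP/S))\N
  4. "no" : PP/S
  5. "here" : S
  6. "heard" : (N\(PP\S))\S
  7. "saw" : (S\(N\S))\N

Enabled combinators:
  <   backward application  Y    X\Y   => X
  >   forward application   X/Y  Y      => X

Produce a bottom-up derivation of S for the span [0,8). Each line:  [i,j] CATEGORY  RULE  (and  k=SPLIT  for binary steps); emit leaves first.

[0,1] (N\S)/NP  lex  "from"
[1,2] NP  lex  "plan"
[0,2] N\S  >  k=1
[2,3] N  lex  "read"
[3,4] ((PP\S)/(PP/S))\N  lex  "city"
[2,4] (PP\S)/(PP/S)  <  k=3
[4,5] PP/S  lex  "no"
[2,5] PP\S  >  k=4
[5,6] S  lex  "here"
[6,7] (N\(PP\S))\S  lex  "heard"
[5,7] N\(PP\S)  <  k=6
[2,7] N  <  k=5
[7,8] (S\(N\S))\N  lex  "saw"
[2,8] S\(N\S)  <  k=7
[0,8] S  <  k=2

[0,8] S   <
  [0,2] N\S   >
    [0,1] "from" : (N\S)/NP
    [1,2] "plan" : NP
  [2,8] S\(N\S)   <
    [2,7] N   <
      [2,5] PP\S   >
        [2,4] (PP\S)/(PP/S)   <
          [2,3] "read" : N
          [3,4] "city" : ((PP\S)/(PP/S))\N
        [4,5] "no" : PP/S
      [5,7] N\(PP\S)   <
        [5,6] "here" : S
        [6,7] "heard" : (N\(PP\S))\S
    [7,8] "saw" : (S\(N\S))\N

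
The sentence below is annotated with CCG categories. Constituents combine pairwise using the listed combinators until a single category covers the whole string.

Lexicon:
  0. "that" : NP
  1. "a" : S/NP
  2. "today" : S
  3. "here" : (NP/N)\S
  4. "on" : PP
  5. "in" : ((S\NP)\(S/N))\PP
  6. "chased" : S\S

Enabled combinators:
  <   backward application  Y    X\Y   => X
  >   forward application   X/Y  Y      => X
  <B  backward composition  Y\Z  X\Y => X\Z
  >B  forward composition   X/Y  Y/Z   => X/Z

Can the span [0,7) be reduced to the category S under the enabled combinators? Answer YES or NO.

[0,7] S   <
  [0,1] "that" : NP
  [1,7] S\NP   <B
    [1,6] S\NP   <
      [1,4] S/N   >B
        [1,2] "a" : S/NP
        [2,4] NP/N   <
          [2,3] "today" : S
          [3,4] "here" : (NP/N)\S
      [4,6] (S\NP)\(S/N)   <
        [4,5] "on" : PP
        [5,6] "in" : ((S\NP)\(S/N))\PP
    [6,7] "chased" : S\S

YES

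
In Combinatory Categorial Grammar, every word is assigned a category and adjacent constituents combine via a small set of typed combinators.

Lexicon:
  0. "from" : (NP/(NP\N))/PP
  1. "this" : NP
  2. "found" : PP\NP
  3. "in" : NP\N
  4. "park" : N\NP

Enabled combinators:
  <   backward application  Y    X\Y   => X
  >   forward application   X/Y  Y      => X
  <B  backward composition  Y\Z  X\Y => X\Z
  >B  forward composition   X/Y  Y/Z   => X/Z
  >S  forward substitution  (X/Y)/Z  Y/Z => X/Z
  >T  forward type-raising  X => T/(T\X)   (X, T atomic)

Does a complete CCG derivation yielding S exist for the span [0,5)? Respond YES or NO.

(NP/(NP\N))/PP NP PP\NP NP\N N\NP
CKY chart[0,5] = {N, N/(N\N), NP/(NP\N), PP/(PP\N), S/(S\N)}; S ∉ chart

NO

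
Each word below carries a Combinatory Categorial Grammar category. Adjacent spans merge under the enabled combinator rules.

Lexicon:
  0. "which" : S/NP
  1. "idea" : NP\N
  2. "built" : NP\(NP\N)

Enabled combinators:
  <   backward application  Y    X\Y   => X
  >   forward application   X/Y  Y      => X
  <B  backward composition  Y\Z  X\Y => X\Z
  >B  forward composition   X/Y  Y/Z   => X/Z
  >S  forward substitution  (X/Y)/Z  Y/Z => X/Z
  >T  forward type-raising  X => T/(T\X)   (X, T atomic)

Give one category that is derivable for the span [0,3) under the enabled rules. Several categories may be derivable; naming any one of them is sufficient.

S

[0,3] S   >
  [0,1] "which" : S/NP
  [1,3] NP   <
    [1,2] "idea" : NP\N
    [2,3] "built" : NP\(NP\N)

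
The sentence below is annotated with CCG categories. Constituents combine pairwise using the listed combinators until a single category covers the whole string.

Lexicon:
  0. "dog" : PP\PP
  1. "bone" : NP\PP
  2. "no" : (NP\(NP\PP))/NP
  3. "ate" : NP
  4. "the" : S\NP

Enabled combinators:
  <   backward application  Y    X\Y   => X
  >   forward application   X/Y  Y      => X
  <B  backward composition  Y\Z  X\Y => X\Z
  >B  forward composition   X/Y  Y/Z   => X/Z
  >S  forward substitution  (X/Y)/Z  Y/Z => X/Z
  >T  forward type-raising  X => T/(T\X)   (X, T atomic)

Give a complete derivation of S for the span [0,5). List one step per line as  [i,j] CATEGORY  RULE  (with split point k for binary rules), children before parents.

[0,5] S   <
  [0,4] NP   <
    [0,2] NP\PP   <B
      [0,1] "dog" : PP\PP
      [1,2] "bone" : NP\PP
    [2,4] NP\(NP\PP)   >
      [2,3] "no" : (NP\(NP\PP))/NP
      [3,4] "ate" : NP
  [4,5] "the" : S\NP

[0,1] PP\PP  lex  "dog"
[1,2] NP\PP  lex  "bone"
[0,2] NP\PP  <B  k=1
[2,3] (NP\(NP\PP))/NP  lex  "no"
[3,4] NP  lex  "ate"
[2,4] NP\(NP\PP)  >  k=3
[0,4] NP  <  k=2
[4,5] S\NP  lex  "the"
[0,5] S  <  k=4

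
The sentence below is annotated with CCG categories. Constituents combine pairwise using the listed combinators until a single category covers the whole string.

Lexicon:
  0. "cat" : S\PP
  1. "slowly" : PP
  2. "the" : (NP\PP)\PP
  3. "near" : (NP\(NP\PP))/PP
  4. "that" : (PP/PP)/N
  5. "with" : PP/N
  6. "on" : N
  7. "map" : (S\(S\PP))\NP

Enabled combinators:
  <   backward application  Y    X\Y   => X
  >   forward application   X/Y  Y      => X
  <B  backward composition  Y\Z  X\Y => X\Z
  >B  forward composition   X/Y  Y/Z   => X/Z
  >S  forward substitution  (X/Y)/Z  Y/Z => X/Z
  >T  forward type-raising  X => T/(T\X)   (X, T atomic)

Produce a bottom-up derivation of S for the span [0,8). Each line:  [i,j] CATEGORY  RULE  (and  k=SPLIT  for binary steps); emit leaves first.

[0,1] S\PP  lex  "cat"
[1,2] PP  lex  "slowly"
[2,3] (NP\PP)\PP  lex  "the"
[1,3] NP\PP  <  k=2
[3,4] (NP\(NP\PP))/PP  lex  "near"
[4,5] (PP/PP)/N  lex  "that"
[5,6] PP/N  lex  "with"
[4,6] PP/N  >S  k=5
[6,7] N  lex  "on"
[4,7] PP  >  k=6
[3,7] NP\(NP\PP)  >  k=4
[1,7] NP  <  k=3
[7,8] (S\(S\PP))\NP  lex  "map"
[1,8] S\(S\PP)  <  k=7
[0,8] S  <  k=1

[0,8] S   <
  [0,1] "cat" : S\PP
  [1,8] S\(S\PP)   <
    [1,7] NP   <
      [1,3] NP\PP   <
        [1,2] "slowly" : PP
        [2,3] "the" : (NP\PP)\PP
      [3,7] NP\(NP\PP)   >
        [3,4] "near" : (NP\(NP\PP))/PP
        [4,7] PP   >
          [4,6] PP/N   >S
            [4,5] "that" : (PP/PP)/N
            [5,6] "with" : PP/N
          [6,7] "on" : N
    [7,8] "map" : (S\(S\PP))\NP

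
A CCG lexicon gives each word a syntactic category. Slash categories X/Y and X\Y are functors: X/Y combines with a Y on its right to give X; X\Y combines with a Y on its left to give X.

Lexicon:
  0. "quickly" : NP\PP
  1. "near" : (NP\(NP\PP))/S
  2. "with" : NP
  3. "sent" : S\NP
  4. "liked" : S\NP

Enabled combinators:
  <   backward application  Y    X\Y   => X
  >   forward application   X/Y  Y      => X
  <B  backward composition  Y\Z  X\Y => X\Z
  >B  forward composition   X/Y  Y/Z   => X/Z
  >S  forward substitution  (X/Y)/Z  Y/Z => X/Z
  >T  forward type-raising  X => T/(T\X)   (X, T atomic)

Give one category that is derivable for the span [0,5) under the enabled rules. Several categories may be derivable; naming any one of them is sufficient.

S

[0,5] S   <
  [0,4] NP   <
    [0,1] "quickly" : NP\PP
    [1,4] NP\(NP\PP)   >
      [1,2] "near" : (NP\(NP\PP))/S
      [2,4] S   >
        [2,3] S/(S\NP)   >T
          [2,3] "with" : NP
        [3,4] "sent" : S\NP
  [4,5] "liked" : S\NP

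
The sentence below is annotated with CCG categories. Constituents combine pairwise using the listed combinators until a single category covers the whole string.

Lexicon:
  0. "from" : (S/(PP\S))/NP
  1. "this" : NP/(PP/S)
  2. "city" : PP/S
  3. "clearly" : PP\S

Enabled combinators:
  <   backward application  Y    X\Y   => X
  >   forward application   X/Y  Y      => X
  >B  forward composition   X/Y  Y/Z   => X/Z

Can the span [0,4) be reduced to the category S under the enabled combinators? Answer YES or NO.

YES

[0,4] S   >
  [0,3] S/(PP\S)   >
    [0,1] "from" : (S/(PP\S))/NP
    [1,3] NP   >
      [1,2] "this" : NP/(PP/S)
      [2,3] "city" : PP/S
  [3,4] "clearly" : PP\S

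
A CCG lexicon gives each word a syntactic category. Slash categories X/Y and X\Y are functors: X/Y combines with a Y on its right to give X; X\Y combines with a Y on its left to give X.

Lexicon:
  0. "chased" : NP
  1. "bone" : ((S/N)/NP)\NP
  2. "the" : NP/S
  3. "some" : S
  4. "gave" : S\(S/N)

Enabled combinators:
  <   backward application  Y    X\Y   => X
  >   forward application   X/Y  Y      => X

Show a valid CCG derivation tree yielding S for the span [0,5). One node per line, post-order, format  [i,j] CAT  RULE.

[0,5] S   <
  [0,4] S/N   >
    [0,2] (S/N)/NP   <
      [0,1] "chased" : NP
      [1,2] "bone" : ((S/N)/NP)\NP
    [2,4] NP   >
      [2,3] "the" : NP/S
      [3,4] "some" : S
  [4,5] "gave" : S\(S/N)

[0,1] NP  lex  "chased"
[1,2] ((S/N)/NP)\NP  lex  "bone"
[0,2] (S/N)/NP  <  k=1
[2,3] NP/S  lex  "the"
[3,4] S  lex  "some"
[2,4] NP  >  k=3
[0,4] S/N  >  k=2
[4,5] S\(S/N)  lex  "gave"
[0,5] S  <  k=4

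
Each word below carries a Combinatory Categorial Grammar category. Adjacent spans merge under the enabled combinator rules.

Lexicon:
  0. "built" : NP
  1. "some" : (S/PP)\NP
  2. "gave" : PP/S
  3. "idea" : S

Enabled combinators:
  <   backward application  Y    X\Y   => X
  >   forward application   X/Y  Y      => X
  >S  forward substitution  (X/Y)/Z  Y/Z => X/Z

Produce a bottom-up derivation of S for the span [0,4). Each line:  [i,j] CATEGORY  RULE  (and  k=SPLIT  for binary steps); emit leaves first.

[0,1] NP  lex  "built"
[1,2] (S/PP)\NP  lex  "some"
[0,2] S/PP  <  k=1
[2,3] PP/S  lex  "gave"
[3,4] S  lex  "idea"
[2,4] PP  >  k=3
[0,4] S  >  k=2

[0,4] S   >
  [0,2] S/PP   <
    [0,1] "built" : NP
    [1,2] "some" : (S/PP)\NP
  [2,4] PP   >
    [2,3] "gave" : PP/S
    [3,4] "idea" : S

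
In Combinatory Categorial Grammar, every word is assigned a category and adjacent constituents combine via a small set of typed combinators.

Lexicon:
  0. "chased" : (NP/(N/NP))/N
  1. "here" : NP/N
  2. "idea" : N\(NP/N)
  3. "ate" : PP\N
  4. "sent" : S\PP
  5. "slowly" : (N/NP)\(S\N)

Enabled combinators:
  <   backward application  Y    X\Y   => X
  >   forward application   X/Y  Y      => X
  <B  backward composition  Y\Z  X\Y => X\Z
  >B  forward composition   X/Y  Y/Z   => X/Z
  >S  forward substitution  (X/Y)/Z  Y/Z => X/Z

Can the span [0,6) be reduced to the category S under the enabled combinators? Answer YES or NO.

(NP/(N/NP))/N NP/N N\(NP/N) PP\N S\PP (N/NP)\(S\N)
CKY chart[0,6] = {NP}; S ∉ chart

NO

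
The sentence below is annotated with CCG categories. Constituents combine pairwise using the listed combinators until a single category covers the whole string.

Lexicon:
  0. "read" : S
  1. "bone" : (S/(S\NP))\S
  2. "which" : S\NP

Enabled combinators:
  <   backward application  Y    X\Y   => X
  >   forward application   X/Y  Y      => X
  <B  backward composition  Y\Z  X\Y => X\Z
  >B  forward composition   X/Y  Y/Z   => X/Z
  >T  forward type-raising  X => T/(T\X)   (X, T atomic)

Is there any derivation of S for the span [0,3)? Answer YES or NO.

[0,3] S   >
  [0,2] S/(S\NP)   <
    [0,1] "read" : S
    [1,2] "bone" : (S/(S\NP))\S
  [2,3] "which" : S\NP

YES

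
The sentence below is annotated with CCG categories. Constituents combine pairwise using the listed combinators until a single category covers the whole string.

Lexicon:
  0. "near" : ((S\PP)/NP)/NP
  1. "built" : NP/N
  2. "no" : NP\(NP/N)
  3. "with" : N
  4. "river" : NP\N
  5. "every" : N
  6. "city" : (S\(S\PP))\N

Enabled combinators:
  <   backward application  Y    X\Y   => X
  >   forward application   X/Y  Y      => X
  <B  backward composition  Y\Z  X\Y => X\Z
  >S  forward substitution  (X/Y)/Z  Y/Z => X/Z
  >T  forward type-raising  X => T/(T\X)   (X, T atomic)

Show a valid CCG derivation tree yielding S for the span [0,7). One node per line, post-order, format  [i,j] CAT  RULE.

[0,1] ((S\PP)/NP)/NP  lex  "near"
[1,2] NP/N  lex  "built"
[2,3] NP\(NP/N)  lex  "no"
[1,3] NP  <  k=2
[0,3] (S\PP)/NP  >  k=1
[3,4] N  lex  "with"
[4,5] NP\N  lex  "river"
[3,5] NP  <  k=4
[0,5] S\PP  >  k=3
[5,6] N  lex  "every"
[6,7] (S\(S\PP))\N  lex  "city"
[5,7] S\(S\PP)  <  k=6
[0,7] S  <  k=5

[0,7] S   <
  [0,5] S\PP   >
    [0,3] (S\PP)/NP   >
      [0,1] "near" : ((S\PP)/NP)/NP
      [1,3] NP   <
        [1,2] "built" : NP/N
        [2,3] "no" : NP\(NP/N)
    [3,5] NP   <
      [3,4] "with" : N
      [4,5] "river" : NP\N
  [5,7] S\(S\PP)   <
    [5,6] "every" : N
    [6,7] "city" : (S\(S\PP))\N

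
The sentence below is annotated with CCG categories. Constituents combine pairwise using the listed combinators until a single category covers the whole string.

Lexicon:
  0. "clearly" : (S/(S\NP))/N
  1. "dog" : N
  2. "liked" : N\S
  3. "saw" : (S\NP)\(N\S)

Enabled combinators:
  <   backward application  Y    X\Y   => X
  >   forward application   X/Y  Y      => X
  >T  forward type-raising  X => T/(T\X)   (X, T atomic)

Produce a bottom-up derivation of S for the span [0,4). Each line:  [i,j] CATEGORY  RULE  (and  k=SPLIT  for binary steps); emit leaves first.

[0,4] S   >
  [0,2] S/(S\NP)   >
    [0,1] "clearly" : (S/(S\NP))/N
    [1,2] "dog" : N
  [2,4] S\NP   <
    [2,3] "liked" : N\S
    [3,4] "saw" : (S\NP)\(N\S)

[0,1] (S/(S\NP))/N  lex  "clearly"
[1,2] N  lex  "dog"
[0,2] S/(S\NP)  >  k=1
[2,3] N\S  lex  "liked"
[3,4] (S\NP)\(N\S)  lex  "saw"
[2,4] S\NP  <  k=3
[0,4] S  >  k=2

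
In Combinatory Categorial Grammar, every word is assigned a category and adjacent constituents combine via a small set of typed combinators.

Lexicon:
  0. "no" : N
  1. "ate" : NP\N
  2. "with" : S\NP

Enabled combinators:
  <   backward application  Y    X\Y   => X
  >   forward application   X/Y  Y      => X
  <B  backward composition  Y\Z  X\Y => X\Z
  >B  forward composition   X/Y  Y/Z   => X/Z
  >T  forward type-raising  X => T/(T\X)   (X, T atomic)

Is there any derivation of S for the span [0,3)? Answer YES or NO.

[0,3] S   <
  [0,2] NP   <
    [0,1] "no" : N
    [1,2] "ate" : NP\N
  [2,3] "with" : S\NP

YES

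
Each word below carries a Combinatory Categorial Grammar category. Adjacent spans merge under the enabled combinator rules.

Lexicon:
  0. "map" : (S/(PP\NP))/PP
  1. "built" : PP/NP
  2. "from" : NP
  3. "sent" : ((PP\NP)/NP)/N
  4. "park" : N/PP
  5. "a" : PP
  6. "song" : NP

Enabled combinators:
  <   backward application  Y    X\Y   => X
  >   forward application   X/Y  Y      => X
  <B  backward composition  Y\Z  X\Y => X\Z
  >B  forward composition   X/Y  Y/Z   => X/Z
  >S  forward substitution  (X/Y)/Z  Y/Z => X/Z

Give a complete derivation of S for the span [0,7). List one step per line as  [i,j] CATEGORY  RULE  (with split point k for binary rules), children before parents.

[0,7] S   >
  [0,3] S/(PP\NP)   >
    [0,1] "map" : (S/(PP\NP))/PP
    [1,3] PP   >
      [1,2] "built" : PP/NP
      [2,3] "from" : NP
  [3,7] PP\NP   >
    [3,6] (PP\NP)/NP   >
      [3,4] "sent" : ((PP\NP)/NP)/N
      [4,6] N   >
        [4,5] "park" : N/PP
        [5,6] "a" : PP
    [6,7] "song" : NP

[0,1] (S/(PP\NP))/PP  lex  "map"
[1,2] PP/NP  lex  "built"
[2,3] NP  lex  "from"
[1,3] PP  >  k=2
[0,3] S/(PP\NP)  >  k=1
[3,4] ((PP\NP)/NP)/N  lex  "sent"
[4,5] N/PP  lex  "park"
[5,6] PP  lex  "a"
[4,6] N  >  k=5
[3,6] (PP\NP)/NP  >  k=4
[6,7] NP  lex  "song"
[3,7] PP\NP  >  k=6
[0,7] S  >  k=3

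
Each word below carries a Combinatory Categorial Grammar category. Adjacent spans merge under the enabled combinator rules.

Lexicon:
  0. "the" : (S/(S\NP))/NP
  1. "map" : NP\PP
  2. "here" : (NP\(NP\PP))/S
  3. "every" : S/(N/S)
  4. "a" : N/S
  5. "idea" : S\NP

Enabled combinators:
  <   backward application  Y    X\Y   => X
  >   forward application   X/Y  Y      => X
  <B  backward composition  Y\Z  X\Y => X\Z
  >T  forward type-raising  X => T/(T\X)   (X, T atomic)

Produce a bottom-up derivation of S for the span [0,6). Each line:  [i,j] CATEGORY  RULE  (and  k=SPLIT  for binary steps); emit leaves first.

[0,6] S   >
  [0,5] S/(S\NP)   >
    [0,1] "the" : (S/(S\NP))/NP
    [1,5] NP   <
      [1,2] "map" : NP\PP
      [2,5] NP\(NP\PP)   >
        [2,3] "here" : (NP\(NP\PP))/S
        [3,5] S   >
          [3,4] "every" : S/(N/S)
          [4,5] "a" : N/S
  [5,6] "idea" : S\NP

[0,1] (S/(S\NP))/NP  lex  "the"
[1,2] NP\PP  lex  "map"
[2,3] (NP\(NP\PP))/S  lex  "here"
[3,4] S/(N/S)  lex  "every"
[4,5] N/S  lex  "a"
[3,5] S  >  k=4
[2,5] NP\(NP\PP)  >  k=3
[1,5] NP  <  k=2
[0,5] S/(S\NP)  >  k=1
[5,6] S\NP  lex  "idea"
[0,6] S  >  k=5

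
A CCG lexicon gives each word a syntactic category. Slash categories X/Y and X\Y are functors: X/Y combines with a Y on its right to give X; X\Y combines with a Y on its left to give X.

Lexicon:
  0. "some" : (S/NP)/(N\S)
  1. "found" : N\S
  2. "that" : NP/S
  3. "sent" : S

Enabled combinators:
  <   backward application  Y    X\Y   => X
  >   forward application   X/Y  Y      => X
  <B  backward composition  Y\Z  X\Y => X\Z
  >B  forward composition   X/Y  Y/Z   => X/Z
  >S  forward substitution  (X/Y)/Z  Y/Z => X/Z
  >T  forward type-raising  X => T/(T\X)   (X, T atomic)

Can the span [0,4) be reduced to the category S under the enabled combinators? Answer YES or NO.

[0,4] S   >
  [0,2] S/NP   >
    [0,1] "some" : (S/NP)/(N\S)
    [1,2] "found" : N\S
  [2,4] NP   >
    [2,3] "that" : NP/S
    [3,4] "sent" : S

YES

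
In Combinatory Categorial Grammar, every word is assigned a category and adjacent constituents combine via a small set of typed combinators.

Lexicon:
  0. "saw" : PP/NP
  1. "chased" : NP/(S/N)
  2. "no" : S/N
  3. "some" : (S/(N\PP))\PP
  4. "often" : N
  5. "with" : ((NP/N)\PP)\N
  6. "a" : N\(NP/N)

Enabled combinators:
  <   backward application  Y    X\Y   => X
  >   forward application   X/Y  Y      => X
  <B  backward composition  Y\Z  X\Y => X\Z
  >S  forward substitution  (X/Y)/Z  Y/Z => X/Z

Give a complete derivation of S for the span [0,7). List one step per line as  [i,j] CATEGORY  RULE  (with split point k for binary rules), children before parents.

[0,7] S   >
  [0,4] S/(N\PP)   <
    [0,3] PP   >
      [0,1] "saw" : PP/NP
      [1,3] NP   >
        [1,2] "chased" : NP/(S/N)
        [2,3] "no" : S/N
    [3,4] "some" : (S/(N\PP))\PP
  [4,7] N\PP   <B
    [4,6] (NP/N)\PP   <
      [4,5] "often" : N
      [5,6] "with" : ((NP/N)\PP)\N
    [6,7] "a" : N\(NP/N)

[0,1] PP/NP  lex  "saw"
[1,2] NP/(S/N)  lex  "chased"
[2,3] S/N  lex  "no"
[1,3] NP  >  k=2
[0,3] PP  >  k=1
[3,4] (S/(N\PP))\PP  lex  "some"
[0,4] S/(N\PP)  <  k=3
[4,5] N  lex  "often"
[5,6] ((NP/N)\PP)\N  lex  "with"
[4,6] (NP/N)\PP  <  k=5
[6,7] N\(NP/N)  lex  "a"
[4,7] N\PP  <B  k=6
[0,7] S  >  k=4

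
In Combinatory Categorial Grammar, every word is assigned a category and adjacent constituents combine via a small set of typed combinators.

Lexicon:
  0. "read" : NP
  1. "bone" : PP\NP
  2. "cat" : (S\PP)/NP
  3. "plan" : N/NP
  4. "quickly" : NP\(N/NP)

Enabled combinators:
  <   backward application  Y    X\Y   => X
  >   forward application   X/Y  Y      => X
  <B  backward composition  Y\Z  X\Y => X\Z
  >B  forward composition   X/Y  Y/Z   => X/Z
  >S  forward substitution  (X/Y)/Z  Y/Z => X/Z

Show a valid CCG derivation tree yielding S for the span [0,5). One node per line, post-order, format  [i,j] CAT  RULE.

[0,5] S   <
  [0,1] "read" : NP
  [1,5] S\NP   <B
    [1,2] "bone" : PP\NP
    [2,5] S\PP   >
      [2,3] "cat" : (S\PP)/NP
      [3,5] NP   <
        [3,4] "plan" : N/NP
        [4,5] "quickly" : NP\(N/NP)

[0,1] NP  lex  "read"
[1,2] PP\NP  lex  "bone"
[2,3] (S\PP)/NP  lex  "cat"
[3,4] N/NP  lex  "plan"
[4,5] NP\(N/NP)  lex  "quickly"
[3,5] NP  <  k=4
[2,5] S\PP  >  k=3
[1,5] S\NP  <B  k=2
[0,5] S  <  k=1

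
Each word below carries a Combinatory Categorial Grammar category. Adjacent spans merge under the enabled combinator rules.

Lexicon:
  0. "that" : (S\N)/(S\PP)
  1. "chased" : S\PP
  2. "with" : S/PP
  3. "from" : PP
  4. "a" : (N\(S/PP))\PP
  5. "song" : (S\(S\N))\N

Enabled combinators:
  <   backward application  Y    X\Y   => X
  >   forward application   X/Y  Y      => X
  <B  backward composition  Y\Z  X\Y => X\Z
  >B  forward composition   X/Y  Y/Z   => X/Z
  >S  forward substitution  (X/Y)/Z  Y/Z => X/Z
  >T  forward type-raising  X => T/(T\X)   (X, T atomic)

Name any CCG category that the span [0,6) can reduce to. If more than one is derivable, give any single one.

S

[0,6] S   <
  [0,2] S\N   >
    [0,1] "that" : (S\N)/(S\PP)
    [1,2] "chased" : S\PP
  [2,6] S\(S\N)   <
    [2,5] N   <
      [2,3] "with" : S/PP
      [3,5] N\(S/PP)   <
        [3,4] "from" : PP
        [4,5] "a" : (N\(S/PP))\PP
    [5,6] "song" : (S\(S\N))\N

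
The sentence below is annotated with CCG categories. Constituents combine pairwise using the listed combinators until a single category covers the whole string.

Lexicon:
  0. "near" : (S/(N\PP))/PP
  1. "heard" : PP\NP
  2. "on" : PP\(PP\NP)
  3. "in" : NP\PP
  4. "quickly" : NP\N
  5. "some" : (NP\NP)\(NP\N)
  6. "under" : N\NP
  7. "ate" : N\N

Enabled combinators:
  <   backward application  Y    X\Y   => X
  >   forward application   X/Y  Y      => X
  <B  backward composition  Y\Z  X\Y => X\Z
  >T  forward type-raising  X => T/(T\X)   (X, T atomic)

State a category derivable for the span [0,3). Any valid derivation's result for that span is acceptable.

[0,8] S   >
  [0,3] S/(N\PP)   >
    [0,1] "near" : (S/(N\PP))/PP
    [1,3] PP   <
      [1,2] "heard" : PP\NP
      [2,3] "on" : PP\(PP\NP)
  [3,8] N\PP   <B
    [3,4] "in" : NP\PP
    [4,8] N\NP   <B
      [4,6] NP\NP   <
        [4,5] "quickly" : NP\N
        [5,6] "some" : (NP\NP)\(NP\N)
      [6,8] N\NP   <B
        [6,7] "under" : N\NP
        [7,8] "ate" : N\N

S/(N\PP)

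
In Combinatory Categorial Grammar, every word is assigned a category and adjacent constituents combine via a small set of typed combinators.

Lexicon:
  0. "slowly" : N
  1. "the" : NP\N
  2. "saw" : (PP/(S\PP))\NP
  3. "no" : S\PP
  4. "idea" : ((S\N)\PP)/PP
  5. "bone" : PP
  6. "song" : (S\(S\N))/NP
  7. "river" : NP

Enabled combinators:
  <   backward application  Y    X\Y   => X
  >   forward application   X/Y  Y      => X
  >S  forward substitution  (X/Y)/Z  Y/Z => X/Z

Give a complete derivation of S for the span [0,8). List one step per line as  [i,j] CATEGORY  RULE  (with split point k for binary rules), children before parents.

[0,1] N  lex  "slowly"
[1,2] NP\N  lex  "the"
[0,2] NP  <  k=1
[2,3] (PP/(S\PP))\NP  lex  "saw"
[0,3] PP/(S\PP)  <  k=2
[3,4] S\PP  lex  "no"
[0,4] PP  >  k=3
[4,5] ((S\N)\PP)/PP  lex  "idea"
[5,6] PP  lex  "bone"
[4,6] (S\N)\PP  >  k=5
[0,6] S\N  <  k=4
[6,7] (S\(S\N))/NP  lex  "song"
[7,8] NP  lex  "river"
[6,8] S\(S\N)  >  k=7
[0,8] S  <  k=6

[0,8] S   <
  [0,6] S\N   <
    [0,4] PP   >
      [0,3] PP/(S\PP)   <
        [0,2] NP   <
          [0,1] "slowly" : N
          [1,2] "the" : NP\N
        [2,3] "saw" : (PP/(S\PP))\NP
      [3,4] "no" : S\PP
    [4,6] (S\N)\PP   >
      [4,5] "idea" : ((S\N)\PP)/PP
      [5,6] "bone" : PP
  [6,8] S\(S\N)   >
    [6,7] "song" : (S\(S\N))/NP
    [7,8] "river" : NP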